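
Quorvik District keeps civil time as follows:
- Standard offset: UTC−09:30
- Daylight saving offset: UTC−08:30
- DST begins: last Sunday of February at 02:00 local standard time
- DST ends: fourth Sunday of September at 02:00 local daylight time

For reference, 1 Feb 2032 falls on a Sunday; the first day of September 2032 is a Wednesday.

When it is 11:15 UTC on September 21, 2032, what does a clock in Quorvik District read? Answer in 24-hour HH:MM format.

1 February 2032 is a Sunday, so Sundays fall on 1, 8, 15, 22, 29; the last is February 29.
1 September 2032 is a Wednesday, so the first Sunday is September 5 and the fourth is September 26.
At the standard offset (UTC−09:30), 11:15 UTC − 9h30m = 01:45 Quorvik District standard time.
The standard-time date in Quorvik District, September 21, 2032, lies within the daylight-saving period (29 February – 26 September), so Quorvik District is on daylight time, UTC−08:30.
11:15 UTC − 8h30m = 02:45 local.

02:45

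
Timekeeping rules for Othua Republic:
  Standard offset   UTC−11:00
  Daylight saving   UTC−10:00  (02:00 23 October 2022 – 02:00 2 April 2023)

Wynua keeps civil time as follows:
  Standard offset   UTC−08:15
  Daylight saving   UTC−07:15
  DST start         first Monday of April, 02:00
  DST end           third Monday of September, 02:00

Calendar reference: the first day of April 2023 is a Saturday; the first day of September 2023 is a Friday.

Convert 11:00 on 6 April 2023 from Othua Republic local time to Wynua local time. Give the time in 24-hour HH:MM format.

14:45

6 April 2023 does not fall between 23 October 2022 and 2 April 2023, so daylight saving is not in effect and Othua Republic is at UTC−11:00.
11:00 Othua Republic + 11h = 22:00 UTC.
1 April 2023 is a Saturday, so the first Monday is April 3.
1 September 2023 is a Friday, so the first Monday is September 4 and the third is September 18.
At the standard offset (UTC−08:15), 22:00 UTC − 8h15m = 13:45 Wynua standard time.
The standard-time date in Wynua, 6 April 2023, lies within the daylight-saving period (3 April – 18 September), so Wynua is on daylight time, UTC−07:15.
22:00 UTC − 7h15m = 14:45 Wynua.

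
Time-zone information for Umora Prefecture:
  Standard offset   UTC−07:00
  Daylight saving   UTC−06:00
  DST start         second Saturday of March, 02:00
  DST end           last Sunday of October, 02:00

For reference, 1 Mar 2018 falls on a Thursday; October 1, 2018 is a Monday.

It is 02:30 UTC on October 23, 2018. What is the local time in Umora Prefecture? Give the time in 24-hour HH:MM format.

20:30

1 March 2018 is a Thursday, so the first Saturday is March 3 and the second is March 10.
1 October 2018 is a Monday, so Sundays fall on 7, 14, 21, 28; the last is October 28.
At the standard offset (UTC−07:00), 02:30 UTC − 7h = 19:30 Umora Prefecture standard time (rolling into the previous day, 22 October 2018).
The standard-time date in Umora Prefecture, October 22, 2018, lies within the daylight-saving period (10 March – 28 October), so Umora Prefecture is on daylight time, UTC−06:00.
02:30 UTC − 6h = 20:30 local (rolling into the previous day, 22 October 2018).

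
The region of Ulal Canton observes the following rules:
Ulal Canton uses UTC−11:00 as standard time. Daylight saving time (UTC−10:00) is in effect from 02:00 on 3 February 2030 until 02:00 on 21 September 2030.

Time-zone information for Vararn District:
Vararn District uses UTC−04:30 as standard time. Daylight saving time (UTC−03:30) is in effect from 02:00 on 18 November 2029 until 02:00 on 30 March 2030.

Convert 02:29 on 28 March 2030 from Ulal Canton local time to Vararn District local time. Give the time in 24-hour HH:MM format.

08:59

28 March 2030 falls between 3 February and 21 September, so daylight saving is in effect and Ulal Canton is at UTC−10:00.
02:29 Ulal Canton + 10h = 12:29 UTC.
At the standard offset (UTC−04:30), 12:29 UTC − 4h30m = 07:59 Vararn District standard time.
Daylight saving runs 18 November 2029 – 30 March 2030; the standard-time date in Vararn District, 28 March 2030, is inside that window, so Vararn District is at UTC−03:30.
12:29 UTC − 3h30m = 08:59 Vararn District.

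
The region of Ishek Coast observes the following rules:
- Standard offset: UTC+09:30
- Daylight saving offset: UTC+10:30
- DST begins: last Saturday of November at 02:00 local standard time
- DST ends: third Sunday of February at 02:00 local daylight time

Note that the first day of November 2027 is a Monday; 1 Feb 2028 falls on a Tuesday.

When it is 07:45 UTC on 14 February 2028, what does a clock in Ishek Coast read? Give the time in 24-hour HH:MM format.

18:15

1 November 2027 is a Monday, so Saturdays fall on 6, 13, 20, 27; the last is November 27.
1 February 2028 is a Tuesday, so the first Sunday is February 6 and the third is February 20.
At the standard offset (UTC+09:30), 07:45 UTC + 9h30m = 17:15 Ishek Coast standard time.
The standard-time date in Ishek Coast, 14 February 2028, falls between 27 November 2027 and 20 February 2028, so daylight saving is in effect and Ishek Coast is at UTC+10:30.
07:45 UTC + 10h30m = 18:15 local.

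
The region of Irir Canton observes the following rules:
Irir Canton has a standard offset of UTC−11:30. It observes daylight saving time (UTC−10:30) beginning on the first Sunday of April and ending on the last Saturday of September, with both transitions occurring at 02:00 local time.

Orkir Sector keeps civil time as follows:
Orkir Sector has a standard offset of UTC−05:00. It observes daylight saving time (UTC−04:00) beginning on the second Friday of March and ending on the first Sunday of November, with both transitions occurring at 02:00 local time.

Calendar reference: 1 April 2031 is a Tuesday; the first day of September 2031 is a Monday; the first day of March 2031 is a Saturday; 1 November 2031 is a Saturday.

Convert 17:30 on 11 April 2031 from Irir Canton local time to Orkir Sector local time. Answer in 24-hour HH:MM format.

1 April 2031 is a Tuesday, so the first Sunday is April 6.
1 September 2031 is a Monday, so Saturdays fall on 6, 13, 20, 27; the last is September 27.
Daylight saving runs 6 April – 27 September; 11 April 2031 is inside that window, so Irir Canton is at UTC−10:30.
17:30 Irir Canton + 10h30m = 04:00 UTC (rolling into the next day, 12 April 2031).
1 March 2031 is a Saturday, so the first Friday is March 7 and the second is March 14.
1 November 2031 is a Saturday, so the first Sunday is November 2.
At the standard offset (UTC−05:00), 04:00 UTC − 5h = 23:00 Orkir Sector standard time (rolling into the previous day, 11 April 2031).
Daylight saving runs 14 March – 2 November; the standard-time date in Orkir Sector, 11 April 2031, is inside that window, so Orkir Sector is at UTC−04:00.
04:00 UTC − 4h = 00:00 Orkir Sector.

00:00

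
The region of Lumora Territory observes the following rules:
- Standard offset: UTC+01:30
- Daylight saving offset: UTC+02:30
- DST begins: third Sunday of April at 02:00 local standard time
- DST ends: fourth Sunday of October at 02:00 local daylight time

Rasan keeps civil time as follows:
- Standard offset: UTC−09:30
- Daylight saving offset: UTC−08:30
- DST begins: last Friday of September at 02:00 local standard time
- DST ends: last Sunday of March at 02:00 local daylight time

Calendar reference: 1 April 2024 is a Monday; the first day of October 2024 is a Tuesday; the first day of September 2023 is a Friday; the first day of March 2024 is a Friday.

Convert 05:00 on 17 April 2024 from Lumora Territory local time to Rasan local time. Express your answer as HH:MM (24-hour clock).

1 April 2024 is a Monday, so the first Sunday is April 7 and the third is April 21.
1 October 2024 is a Tuesday, so the first Sunday is October 6 and the fourth is October 27.
17 April 2024 is outside the daylight-saving period (21 April – 27 October), so Lumora Territory is on standard time, UTC+01:30.
05:00 Lumora Territory − 1h30m = 03:30 UTC.
1 September 2023 is a Friday, so Fridays fall on 1, 8, 15, 22, 29; the last is September 29.
1 March 2024 is a Friday, so Sundays fall on 3, 10, 17, 24, 31; the last is March 31.
At the standard offset (UTC−09:30), 03:30 UTC − 9h30m = 18:00 Rasan standard time (rolling into the previous day, 16 April 2024).
The standard-time date in Rasan, 16 April 2024, is outside the daylight-saving period (29 September 2023 – 31 March 2024), so Rasan is on standard time, UTC−09:30.
03:30 UTC − 9h30m = 18:00 Rasan (rolling into the previous day, 16 April 2024).

18:00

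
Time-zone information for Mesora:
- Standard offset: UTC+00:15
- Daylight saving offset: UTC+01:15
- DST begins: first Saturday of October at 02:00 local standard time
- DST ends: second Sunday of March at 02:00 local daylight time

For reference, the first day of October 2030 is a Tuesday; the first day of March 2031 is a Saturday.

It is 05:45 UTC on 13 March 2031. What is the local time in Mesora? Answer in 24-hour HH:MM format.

06:00

1 October 2030 is a Tuesday, so the first Saturday is October 5.
1 March 2031 is a Saturday, so the first Sunday is March 2 and the second is March 9.
At the standard offset (UTC+00:15), 05:45 UTC + 0h15m = 06:00 Mesora standard time.
The standard-time date in Mesora, 13 March 2031, does not fall between 5 October 2030 and 9 March 2031, so daylight saving is not in effect and Mesora is at UTC+00:15.
05:45 UTC + 0h15m = 06:00 local.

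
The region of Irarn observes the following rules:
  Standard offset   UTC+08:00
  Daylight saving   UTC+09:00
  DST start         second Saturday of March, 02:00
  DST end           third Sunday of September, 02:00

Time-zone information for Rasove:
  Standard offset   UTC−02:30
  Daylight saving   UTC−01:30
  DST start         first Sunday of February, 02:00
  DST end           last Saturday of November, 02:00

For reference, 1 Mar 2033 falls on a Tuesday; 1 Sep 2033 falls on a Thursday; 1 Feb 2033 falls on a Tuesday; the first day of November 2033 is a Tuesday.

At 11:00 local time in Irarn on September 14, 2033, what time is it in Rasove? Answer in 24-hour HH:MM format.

1 March 2033 is a Tuesday, so the first Saturday is March 5 and the second is March 12.
1 September 2033 is a Thursday, so the first Sunday is September 4 and the third is September 18.
September 14, 2033 lies within the daylight-saving period (12 March – 18 September), so Irarn is on daylight time, UTC+09:00.
11:00 Irarn − 9h = 02:00 UTC.
1 February 2033 is a Tuesday, so the first Sunday is February 6.
1 November 2033 is a Tuesday, so Saturdays fall on 5, 12, 19, 26; the last is November 26.
At the standard offset (UTC−02:30), 02:00 UTC − 2h30m = 23:30 Rasove standard time (rolling into the previous day, 13 September 2033).
Daylight saving runs 6 February – 26 November; the standard-time date in Rasove, September 13, 2033, is inside that window, so Rasove is at UTC−01:30.
02:00 UTC − 1h30m = 00:30 Rasove.

00:30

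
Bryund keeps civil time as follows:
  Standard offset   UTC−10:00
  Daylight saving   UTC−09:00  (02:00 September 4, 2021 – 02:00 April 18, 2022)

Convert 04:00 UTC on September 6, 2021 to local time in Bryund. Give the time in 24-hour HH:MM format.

19:00

At the standard offset (UTC−10:00), 04:00 UTC − 10h = 18:00 Bryund standard time (rolling into the previous day, 5 September 2021).
Daylight saving runs 4 September 2021 – 18 April 2022; the standard-time date in Bryund, September 5, 2021, is inside that window, so Bryund is at UTC−09:00.
04:00 UTC − 9h = 19:00 local (rolling into the previous day, 5 September 2021).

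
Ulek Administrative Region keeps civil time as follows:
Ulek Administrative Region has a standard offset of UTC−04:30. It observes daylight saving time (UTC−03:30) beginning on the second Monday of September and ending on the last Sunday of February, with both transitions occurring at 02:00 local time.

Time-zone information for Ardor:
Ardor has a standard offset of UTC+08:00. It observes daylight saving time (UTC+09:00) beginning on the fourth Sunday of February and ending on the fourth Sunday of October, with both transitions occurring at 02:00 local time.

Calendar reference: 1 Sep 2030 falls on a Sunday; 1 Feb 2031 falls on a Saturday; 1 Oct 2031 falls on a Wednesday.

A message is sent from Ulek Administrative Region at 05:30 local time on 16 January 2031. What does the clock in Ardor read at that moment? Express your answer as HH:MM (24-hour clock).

1 September 2030 is a Sunday, so the first Monday is September 2 and the second is September 9.
1 February 2031 is a Saturday, so Sundays fall on 2, 9, 16, 23; the last is February 23.
16 January 2031 lies within the daylight-saving period (9 September 2030 – 23 February 2031), so Ulek Administrative Region is on daylight time, UTC−03:30.
05:30 Ulek Administrative Region + 3h30m = 09:00 UTC.
1 February 2031 is a Saturday, so the first Sunday is February 2 and the fourth is February 23.
1 October 2031 is a Wednesday, so the first Sunday is October 5 and the fourth is October 26.
At the standard offset (UTC+08:00), 09:00 UTC + 8h = 17:00 Ardor standard time.
Daylight saving runs 23 February – 26 October; the standard-time date in Ardor, 16 January 2031, is outside that window, so Ardor is on standard time at UTC+08:00.
09:00 UTC + 8h = 17:00 Ardor.

17:00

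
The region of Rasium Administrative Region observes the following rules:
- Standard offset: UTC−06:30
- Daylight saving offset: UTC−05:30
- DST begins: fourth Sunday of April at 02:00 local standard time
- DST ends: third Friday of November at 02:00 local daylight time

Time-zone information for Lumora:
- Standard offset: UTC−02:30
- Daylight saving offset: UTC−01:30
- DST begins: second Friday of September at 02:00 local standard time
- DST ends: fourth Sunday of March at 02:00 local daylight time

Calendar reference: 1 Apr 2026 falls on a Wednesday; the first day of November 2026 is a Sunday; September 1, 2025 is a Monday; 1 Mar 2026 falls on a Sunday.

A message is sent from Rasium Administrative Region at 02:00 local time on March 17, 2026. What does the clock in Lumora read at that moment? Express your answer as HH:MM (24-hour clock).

1 April 2026 is a Wednesday, so the first Sunday is April 5 and the fourth is April 26.
1 November 2026 is a Sunday, so the first Friday is November 6 and the third is November 20.
March 17, 2026 does not fall between 26 April and 20 November, so daylight saving is not in effect and Rasium Administrative Region is at UTC−06:30.
02:00 Rasium Administrative Region + 6h30m = 08:30 UTC.
1 September 2025 is a Monday, so the first Friday is September 5 and the second is September 12.
1 March 2026 is a Sunday, so the first Sunday is March 1 and the fourth is March 22.
At the standard offset (UTC−02:30), 08:30 UTC − 2h30m = 06:00 Lumora standard time.
Daylight saving runs 12 September 2025 – 22 March 2026; the standard-time date in Lumora, March 17, 2026, is inside that window, so Lumora is at UTC−01:30.
08:30 UTC − 1h30m = 07:00 Lumora.

07:00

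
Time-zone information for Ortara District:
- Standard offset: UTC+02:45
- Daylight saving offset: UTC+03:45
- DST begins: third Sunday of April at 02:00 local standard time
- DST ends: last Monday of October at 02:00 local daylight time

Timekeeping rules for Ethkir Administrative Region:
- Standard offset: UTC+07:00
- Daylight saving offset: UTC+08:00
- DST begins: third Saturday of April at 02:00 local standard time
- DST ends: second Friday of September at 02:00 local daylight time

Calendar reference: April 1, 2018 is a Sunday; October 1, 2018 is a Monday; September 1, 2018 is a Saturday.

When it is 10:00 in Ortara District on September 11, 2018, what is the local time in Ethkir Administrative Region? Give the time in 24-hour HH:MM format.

14:15

1 April 2018 is a Sunday, so the first Sunday is April 1 and the third is April 15.
1 October 2018 is a Monday, so Mondays fall on 1, 8, 15, 22, 29; the last is October 29.
Daylight saving runs 15 April – 29 October; September 11, 2018 is inside that window, so Ortara District is at UTC+03:45.
10:00 Ortara District − 3h45m = 06:15 UTC.
1 April 2018 is a Sunday, so the first Saturday is April 7 and the third is April 21.
1 September 2018 is a Saturday, so the first Friday is September 7 and the second is September 14.
At the standard offset (UTC+07:00), 06:15 UTC + 7h = 13:15 Ethkir Administrative Region standard time.
The standard-time date in Ethkir Administrative Region, September 11, 2018, lies within the daylight-saving period (21 April – 14 September), so Ethkir Administrative Region is on daylight time, UTC+08:00.
06:15 UTC + 8h = 14:15 Ethkir Administrative Region.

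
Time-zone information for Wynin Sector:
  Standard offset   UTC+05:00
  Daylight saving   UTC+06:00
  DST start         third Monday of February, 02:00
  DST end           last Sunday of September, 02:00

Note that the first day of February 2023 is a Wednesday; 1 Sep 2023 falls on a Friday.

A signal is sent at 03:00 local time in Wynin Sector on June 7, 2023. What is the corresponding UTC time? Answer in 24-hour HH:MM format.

21:00

1 February 2023 is a Wednesday, so the first Monday is February 6 and the third is February 20.
1 September 2023 is a Friday, so Sundays fall on 3, 10, 17, 24; the last is September 24.
June 7, 2023 falls between 20 February and 24 September, so daylight saving is in effect and Wynin Sector is at UTC+06:00.
03:00 local − 6h = 21:00 UTC (rolling into the previous day, 6 June 2023).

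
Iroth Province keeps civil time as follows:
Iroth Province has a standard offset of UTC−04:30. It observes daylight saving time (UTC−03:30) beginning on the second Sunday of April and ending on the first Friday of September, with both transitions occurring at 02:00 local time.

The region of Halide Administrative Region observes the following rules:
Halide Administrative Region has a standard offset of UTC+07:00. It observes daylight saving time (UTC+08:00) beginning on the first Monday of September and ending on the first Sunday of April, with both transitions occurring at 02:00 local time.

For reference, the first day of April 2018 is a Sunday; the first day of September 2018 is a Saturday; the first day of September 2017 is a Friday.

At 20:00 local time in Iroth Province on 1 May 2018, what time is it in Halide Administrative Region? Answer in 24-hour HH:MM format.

06:30

1 April 2018 is a Sunday, so the first Sunday is April 1 and the second is April 8.
1 September 2018 is a Saturday, so the first Friday is September 7.
1 May 2018 lies within the daylight-saving period (8 April – 7 September), so Iroth Province is on daylight time, UTC−03:30.
20:00 Iroth Province + 3h30m = 23:30 UTC.
1 September 2017 is a Friday, so the first Monday is September 4.
1 April 2018 is a Sunday, so the first Sunday is April 1.
At the standard offset (UTC+07:00), 23:30 UTC + 7h = 06:30 Halide Administrative Region standard time (rolling into the next day, 2 May 2018).
The standard-time date in Halide Administrative Region, 2 May 2018, does not fall between 4 September 2017 and 1 April 2018, so daylight saving is not in effect and Halide Administrative Region is at UTC+07:00.
23:30 UTC + 7h = 06:30 Halide Administrative Region (rolling into the next day, 2 May 2018).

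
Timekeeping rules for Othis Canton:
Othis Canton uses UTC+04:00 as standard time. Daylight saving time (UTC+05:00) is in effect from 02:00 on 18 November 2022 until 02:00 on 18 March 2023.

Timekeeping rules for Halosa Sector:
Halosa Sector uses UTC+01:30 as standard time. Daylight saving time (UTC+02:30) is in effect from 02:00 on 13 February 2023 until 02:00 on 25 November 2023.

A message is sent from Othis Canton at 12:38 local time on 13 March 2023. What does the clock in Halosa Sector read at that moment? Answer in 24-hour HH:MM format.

13 March 2023 falls between 18 November 2022 and 18 March 2023, so daylight saving is in effect and Othis Canton is at UTC+05:00.
12:38 Othis Canton − 5h = 07:38 UTC.
At the standard offset (UTC+01:30), 07:38 UTC + 1h30m = 09:08 Halosa Sector standard time.
The standard-time date in Halosa Sector, 13 March 2023, falls between 13 February and 25 November, so daylight saving is in effect and Halosa Sector is at UTC+02:30.
07:38 UTC + 2h30m = 10:08 Halosa Sector.

10:08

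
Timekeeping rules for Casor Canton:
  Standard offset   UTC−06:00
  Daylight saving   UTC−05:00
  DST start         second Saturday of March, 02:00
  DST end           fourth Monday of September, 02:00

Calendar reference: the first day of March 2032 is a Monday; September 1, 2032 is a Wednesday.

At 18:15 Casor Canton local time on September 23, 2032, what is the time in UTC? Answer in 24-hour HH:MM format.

1 March 2032 is a Monday, so the first Saturday is March 6 and the second is March 13.
1 September 2032 is a Wednesday, so the first Monday is September 6 and the fourth is September 27.
Daylight saving runs 13 March – 27 September; September 23, 2032 is inside that window, so Casor Canton is at UTC−05:00.
18:15 local + 5h = 23:15 UTC.

23:15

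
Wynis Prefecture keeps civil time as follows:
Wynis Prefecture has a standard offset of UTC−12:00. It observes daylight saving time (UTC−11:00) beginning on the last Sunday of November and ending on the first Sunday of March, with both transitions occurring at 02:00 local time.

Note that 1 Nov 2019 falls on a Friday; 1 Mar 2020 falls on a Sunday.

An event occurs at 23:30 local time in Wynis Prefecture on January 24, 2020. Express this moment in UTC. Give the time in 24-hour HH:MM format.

10:30

1 November 2019 is a Friday, so Sundays fall on 3, 10, 17, 24; the last is November 24.
1 March 2020 is a Sunday, so the first Sunday is March 1.
January 24, 2020 lies within the daylight-saving period (24 November 2019 – 1 March 2020), so Wynis Prefecture is on daylight time, UTC−11:00.
23:30 local + 11h = 10:30 UTC (rolling into the next day, 25 January 2020).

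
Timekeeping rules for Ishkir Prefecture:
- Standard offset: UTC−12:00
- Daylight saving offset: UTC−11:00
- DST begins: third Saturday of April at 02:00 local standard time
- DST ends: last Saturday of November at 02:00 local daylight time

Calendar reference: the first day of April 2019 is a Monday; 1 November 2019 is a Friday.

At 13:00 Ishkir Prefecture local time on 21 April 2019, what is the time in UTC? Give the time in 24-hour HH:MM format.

00:00

1 April 2019 is a Monday, so the first Saturday is April 6 and the third is April 20.
1 November 2019 is a Friday, so Saturdays fall on 2, 9, 16, 23, 30; the last is November 30.
21 April 2019 lies within the daylight-saving period (20 April – 30 November), so Ishkir Prefecture is on daylight time, UTC−11:00.
13:00 local + 11h = 00:00 UTC (rolling into the next day, 22 April 2019).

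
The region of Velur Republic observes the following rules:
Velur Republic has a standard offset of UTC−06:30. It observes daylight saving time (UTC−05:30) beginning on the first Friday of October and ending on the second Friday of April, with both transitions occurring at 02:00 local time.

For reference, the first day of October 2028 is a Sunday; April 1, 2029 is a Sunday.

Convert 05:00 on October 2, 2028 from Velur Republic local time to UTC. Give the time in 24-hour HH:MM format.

11:30

1 October 2028 is a Sunday, so the first Friday is October 6.
1 April 2029 is a Sunday, so the first Friday is April 6 and the second is April 13.
Daylight saving runs 6 October 2028 – 13 April 2029; October 2, 2028 is outside that window, so Velur Republic is on standard time at UTC−06:30.
05:00 local + 6h30m = 11:30 UTC.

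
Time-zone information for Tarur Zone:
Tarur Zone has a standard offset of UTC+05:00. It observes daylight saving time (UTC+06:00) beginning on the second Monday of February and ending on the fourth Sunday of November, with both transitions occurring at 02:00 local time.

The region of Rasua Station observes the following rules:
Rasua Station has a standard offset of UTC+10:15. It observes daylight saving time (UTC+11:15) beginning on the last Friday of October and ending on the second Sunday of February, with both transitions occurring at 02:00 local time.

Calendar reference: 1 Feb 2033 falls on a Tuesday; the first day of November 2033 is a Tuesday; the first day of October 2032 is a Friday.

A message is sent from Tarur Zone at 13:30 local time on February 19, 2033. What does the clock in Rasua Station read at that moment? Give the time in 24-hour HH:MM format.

17:45

1 February 2033 is a Tuesday, so the first Monday is February 7 and the second is February 14.
1 November 2033 is a Tuesday, so the first Sunday is November 6 and the fourth is November 27.
February 19, 2033 falls between 14 February and 27 November, so daylight saving is in effect and Tarur Zone is at UTC+06:00.
13:30 Tarur Zone − 6h = 07:30 UTC.
1 October 2032 is a Friday, so Fridays fall on 1, 8, 15, 22, 29; the last is October 29.
1 February 2033 is a Tuesday, so the first Sunday is February 6 and the second is February 13.
At the standard offset (UTC+10:15), 07:30 UTC + 10h15m = 17:45 Rasua Station standard time.
The standard-time date in Rasua Station, February 19, 2033, is outside the daylight-saving period (29 October 2032 – 13 February 2033), so Rasua Station is on standard time, UTC+10:15.
07:30 UTC + 10h15m = 17:45 Rasua Station.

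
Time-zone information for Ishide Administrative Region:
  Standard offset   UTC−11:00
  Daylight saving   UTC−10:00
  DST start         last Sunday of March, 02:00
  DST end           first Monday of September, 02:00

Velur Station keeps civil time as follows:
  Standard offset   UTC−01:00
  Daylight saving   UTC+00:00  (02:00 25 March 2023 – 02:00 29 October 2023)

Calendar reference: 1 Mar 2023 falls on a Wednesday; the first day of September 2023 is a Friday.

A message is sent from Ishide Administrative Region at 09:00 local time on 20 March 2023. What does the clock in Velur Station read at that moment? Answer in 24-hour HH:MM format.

19:00

1 March 2023 is a Wednesday, so Sundays fall on 5, 12, 19, 26; the last is March 26.
1 September 2023 is a Friday, so the first Monday is September 4.
20 March 2023 is outside the daylight-saving period (26 March – 4 September), so Ishide Administrative Region is on standard time, UTC−11:00.
09:00 Ishide Administrative Region + 11h = 20:00 UTC.
At the standard offset (UTC−01:00), 20:00 UTC − 1h = 19:00 Velur Station standard time.
The standard-time date in Velur Station, 20 March 2023, is outside the daylight-saving period (25 March – 29 October), so Velur Station is on standard time, UTC−01:00.
20:00 UTC − 1h = 19:00 Velur Station.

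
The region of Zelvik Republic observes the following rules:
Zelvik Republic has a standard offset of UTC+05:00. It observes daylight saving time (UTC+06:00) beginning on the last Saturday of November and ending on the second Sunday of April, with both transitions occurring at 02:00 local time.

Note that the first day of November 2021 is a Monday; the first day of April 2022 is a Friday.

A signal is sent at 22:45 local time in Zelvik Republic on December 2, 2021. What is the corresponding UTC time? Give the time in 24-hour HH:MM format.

16:45

1 November 2021 is a Monday, so Saturdays fall on 6, 13, 20, 27; the last is November 27.
1 April 2022 is a Friday, so the first Sunday is April 3 and the second is April 10.
December 2, 2021 falls between 27 November 2021 and 10 April 2022, so daylight saving is in effect and Zelvik Republic is at UTC+06:00.
22:45 local − 6h = 16:45 UTC.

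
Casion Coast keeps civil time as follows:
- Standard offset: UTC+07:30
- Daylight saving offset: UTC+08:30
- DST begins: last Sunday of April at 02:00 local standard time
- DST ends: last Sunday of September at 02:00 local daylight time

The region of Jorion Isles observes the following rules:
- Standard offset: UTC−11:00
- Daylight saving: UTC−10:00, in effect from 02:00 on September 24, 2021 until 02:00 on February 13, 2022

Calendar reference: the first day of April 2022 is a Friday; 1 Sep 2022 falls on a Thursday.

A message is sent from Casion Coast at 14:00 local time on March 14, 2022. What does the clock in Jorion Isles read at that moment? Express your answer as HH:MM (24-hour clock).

19:30

1 April 2022 is a Friday, so Sundays fall on 3, 10, 17, 24; the last is April 24.
1 September 2022 is a Thursday, so Sundays fall on 4, 11, 18, 25; the last is September 25.
Daylight saving runs 24 April – 25 September; March 14, 2022 is outside that window, so Casion Coast is on standard time at UTC+07:30.
14:00 Casion Coast − 7h30m = 06:30 UTC.
At the standard offset (UTC−11:00), 06:30 UTC − 11h = 19:30 Jorion Isles standard time (rolling into the previous day, 13 March 2022).
The standard-time date in Jorion Isles, March 13, 2022, does not fall between 24 September 2021 and 13 February 2022, so daylight saving is not in effect and Jorion Isles is at UTC−11:00.
06:30 UTC − 11h = 19:30 Jorion Isles (rolling into the previous day, 13 March 2022).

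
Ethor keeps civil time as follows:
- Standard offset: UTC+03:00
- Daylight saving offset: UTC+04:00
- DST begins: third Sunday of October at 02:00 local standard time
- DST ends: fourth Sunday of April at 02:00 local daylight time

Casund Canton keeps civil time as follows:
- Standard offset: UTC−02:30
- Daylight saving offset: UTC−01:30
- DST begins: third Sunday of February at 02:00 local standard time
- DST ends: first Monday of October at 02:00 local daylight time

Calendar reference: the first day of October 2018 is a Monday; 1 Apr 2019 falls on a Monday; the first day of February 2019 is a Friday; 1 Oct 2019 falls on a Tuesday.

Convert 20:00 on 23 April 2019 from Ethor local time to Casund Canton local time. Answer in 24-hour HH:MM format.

1 October 2018 is a Monday, so the first Sunday is October 7 and the third is October 21.
1 April 2019 is a Monday, so the first Sunday is April 7 and the fourth is April 28.
23 April 2019 lies within the daylight-saving period (21 October 2018 – 28 April 2019), so Ethor is on daylight time, UTC+04:00.
20:00 Ethor − 4h = 16:00 UTC.
1 February 2019 is a Friday, so the first Sunday is February 3 and the third is February 17.
1 October 2019 is a Tuesday, so the first Monday is October 7.
At the standard offset (UTC−02:30), 16:00 UTC − 2h30m = 13:30 Casund Canton standard time.
Daylight saving runs 17 February – 7 October; the standard-time date in Casund Canton, 23 April 2019, is inside that window, so Casund Canton is at UTC−01:30.
16:00 UTC − 1h30m = 14:30 Casund Canton.

14:30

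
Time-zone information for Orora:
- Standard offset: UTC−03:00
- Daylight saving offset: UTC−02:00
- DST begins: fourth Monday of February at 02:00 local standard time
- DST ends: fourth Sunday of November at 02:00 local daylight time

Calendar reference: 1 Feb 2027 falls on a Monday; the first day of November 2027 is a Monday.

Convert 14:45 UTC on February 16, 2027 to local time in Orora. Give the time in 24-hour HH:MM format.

11:45

1 February 2027 is a Monday, so the first Monday is February 1 and the fourth is February 22.
1 November 2027 is a Monday, so the first Sunday is November 7 and the fourth is November 28.
At the standard offset (UTC−03:00), 14:45 UTC − 3h = 11:45 Orora standard time.
Daylight saving runs 22 February – 28 November; the standard-time date in Orora, February 16, 2027, is outside that window, so Orora is on standard time at UTC−03:00.
14:45 UTC − 3h = 11:45 local.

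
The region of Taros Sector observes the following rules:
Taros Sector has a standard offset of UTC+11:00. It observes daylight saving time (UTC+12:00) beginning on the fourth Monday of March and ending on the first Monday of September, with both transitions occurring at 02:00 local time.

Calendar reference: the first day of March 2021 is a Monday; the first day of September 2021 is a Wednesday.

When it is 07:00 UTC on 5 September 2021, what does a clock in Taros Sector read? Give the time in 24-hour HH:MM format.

19:00

1 March 2021 is a Monday, so the first Monday is March 1 and the fourth is March 22.
1 September 2021 is a Wednesday, so the first Monday is September 6.
At the standard offset (UTC+11:00), 07:00 UTC + 11h = 18:00 Taros Sector standard time.
The standard-time date in Taros Sector, 5 September 2021, falls between 22 March and 6 September, so daylight saving is in effect and Taros Sector is at UTC+12:00.
07:00 UTC + 12h = 19:00 local.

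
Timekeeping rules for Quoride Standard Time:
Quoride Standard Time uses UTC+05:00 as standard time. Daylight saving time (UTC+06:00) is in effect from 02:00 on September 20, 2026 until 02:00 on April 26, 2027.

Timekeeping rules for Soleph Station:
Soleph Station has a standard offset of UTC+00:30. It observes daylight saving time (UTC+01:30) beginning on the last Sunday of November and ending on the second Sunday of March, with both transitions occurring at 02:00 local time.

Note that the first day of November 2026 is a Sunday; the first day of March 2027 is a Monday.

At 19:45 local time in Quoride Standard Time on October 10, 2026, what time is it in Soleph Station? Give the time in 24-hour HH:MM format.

October 10, 2026 lies within the daylight-saving period (20 September 2026 – 26 April 2027), so Quoride Standard Time is on daylight time, UTC+06:00.
19:45 Quoride Standard Time − 6h = 13:45 UTC.
1 November 2026 is a Sunday, so Sundays fall on 1, 8, 15, 22, 29; the last is November 29.
1 March 2027 is a Monday, so the first Sunday is March 7 and the second is March 14.
At the standard offset (UTC+00:30), 13:45 UTC + 0h30m = 14:15 Soleph Station standard time.
Daylight saving runs 29 November 2026 – 14 March 2027; the standard-time date in Soleph Station, October 10, 2026, is outside that window, so Soleph Station is on standard time at UTC+00:30.
13:45 UTC + 0h30m = 14:15 Soleph Station.

14:15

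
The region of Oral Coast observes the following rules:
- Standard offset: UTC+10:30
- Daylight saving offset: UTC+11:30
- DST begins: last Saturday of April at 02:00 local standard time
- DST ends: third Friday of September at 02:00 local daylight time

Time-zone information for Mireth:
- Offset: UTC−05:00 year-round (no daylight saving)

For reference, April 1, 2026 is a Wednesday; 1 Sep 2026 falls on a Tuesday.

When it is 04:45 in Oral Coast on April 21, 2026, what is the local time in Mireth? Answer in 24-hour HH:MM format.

13:15

1 April 2026 is a Wednesday, so Saturdays fall on 4, 11, 18, 25; the last is April 25.
1 September 2026 is a Tuesday, so the first Friday is September 4 and the third is September 18.
April 21, 2026 does not fall between 25 April and 18 September, so daylight saving is not in effect and Oral Coast is at UTC+10:30.
04:45 Oral Coast − 10h30m = 18:15 UTC (rolling into the previous day, 20 April 2026).
Mireth has no daylight saving, so its offset is UTC−05:00 year-round.
18:15 UTC − 5h = 13:15 Mireth.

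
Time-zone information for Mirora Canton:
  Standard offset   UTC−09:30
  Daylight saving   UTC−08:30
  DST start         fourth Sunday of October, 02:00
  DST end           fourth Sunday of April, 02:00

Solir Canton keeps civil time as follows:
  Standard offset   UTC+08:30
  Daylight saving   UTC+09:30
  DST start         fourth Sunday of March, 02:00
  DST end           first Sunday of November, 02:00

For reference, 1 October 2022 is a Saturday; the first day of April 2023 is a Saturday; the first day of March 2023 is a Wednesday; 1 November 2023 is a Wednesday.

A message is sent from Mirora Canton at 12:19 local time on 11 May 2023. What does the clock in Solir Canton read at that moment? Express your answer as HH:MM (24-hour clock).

07:19

1 October 2022 is a Saturday, so the first Sunday is October 2 and the fourth is October 23.
1 April 2023 is a Saturday, so the first Sunday is April 2 and the fourth is April 23.
11 May 2023 is outside the daylight-saving period (23 October 2022 – 23 April 2023), so Mirora Canton is on standard time, UTC−09:30.
12:19 Mirora Canton + 9h30m = 21:49 UTC.
1 March 2023 is a Wednesday, so the first Sunday is March 5 and the fourth is March 26.
1 November 2023 is a Wednesday, so the first Sunday is November 5.
At the standard offset (UTC+08:30), 21:49 UTC + 8h30m = 06:19 Solir Canton standard time (rolling into the next day, 12 May 2023).
The standard-time date in Solir Canton, 12 May 2023, lies within the daylight-saving period (26 March – 5 November), so Solir Canton is on daylight time, UTC+09:30.
21:49 UTC + 9h30m = 07:19 Solir Canton (rolling into the next day, 12 May 2023).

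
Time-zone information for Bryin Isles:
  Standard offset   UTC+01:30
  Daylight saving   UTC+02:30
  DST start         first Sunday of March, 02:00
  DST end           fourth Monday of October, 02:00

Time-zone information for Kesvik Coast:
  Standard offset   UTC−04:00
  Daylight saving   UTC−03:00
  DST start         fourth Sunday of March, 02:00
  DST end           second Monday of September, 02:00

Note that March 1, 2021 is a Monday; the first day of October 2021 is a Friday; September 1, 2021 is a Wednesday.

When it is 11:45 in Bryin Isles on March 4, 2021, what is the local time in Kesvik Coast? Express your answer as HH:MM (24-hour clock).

06:15

1 March 2021 is a Monday, so the first Sunday is March 7.
1 October 2021 is a Friday, so the first Monday is October 4 and the fourth is October 25.
March 4, 2021 does not fall between 7 March and 25 October, so daylight saving is not in effect and Bryin Isles is at UTC+01:30.
11:45 Bryin Isles − 1h30m = 10:15 UTC.
1 March 2021 is a Monday, so the first Sunday is March 7 and the fourth is March 28.
1 September 2021 is a Wednesday, so the first Monday is September 6 and the second is September 13.
At the standard offset (UTC−04:00), 10:15 UTC − 4h = 06:15 Kesvik Coast standard time.
The standard-time date in Kesvik Coast, March 4, 2021, does not fall between 28 March and 13 September, so daylight saving is not in effect and Kesvik Coast is at UTC−04:00.
10:15 UTC − 4h = 06:15 Kesvik Coast.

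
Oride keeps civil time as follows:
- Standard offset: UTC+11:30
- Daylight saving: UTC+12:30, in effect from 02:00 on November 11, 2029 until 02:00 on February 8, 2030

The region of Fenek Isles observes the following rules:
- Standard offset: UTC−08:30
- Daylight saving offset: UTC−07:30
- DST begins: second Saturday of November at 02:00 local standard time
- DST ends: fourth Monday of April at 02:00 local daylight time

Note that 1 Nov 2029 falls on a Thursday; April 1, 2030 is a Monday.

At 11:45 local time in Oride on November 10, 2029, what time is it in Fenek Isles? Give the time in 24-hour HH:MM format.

15:45

November 10, 2029 is outside the daylight-saving period (11 November 2029 – 8 February 2030), so Oride is on standard time, UTC+11:30.
11:45 Oride − 11h30m = 00:15 UTC.
1 November 2029 is a Thursday, so the first Saturday is November 3 and the second is November 10.
1 April 2030 is a Monday, so the first Monday is April 1 and the fourth is April 22.
At the standard offset (UTC−08:30), 00:15 UTC − 8h30m = 15:45 Fenek Isles standard time (rolling into the previous day, 9 November 2029).
Daylight saving runs 10 November 2029 – 22 April 2030; the standard-time date in Fenek Isles, November 9, 2029, is outside that window, so Fenek Isles is on standard time at UTC−08:30.
00:15 UTC − 8h30m = 15:45 Fenek Isles (rolling into the previous day, 9 November 2029).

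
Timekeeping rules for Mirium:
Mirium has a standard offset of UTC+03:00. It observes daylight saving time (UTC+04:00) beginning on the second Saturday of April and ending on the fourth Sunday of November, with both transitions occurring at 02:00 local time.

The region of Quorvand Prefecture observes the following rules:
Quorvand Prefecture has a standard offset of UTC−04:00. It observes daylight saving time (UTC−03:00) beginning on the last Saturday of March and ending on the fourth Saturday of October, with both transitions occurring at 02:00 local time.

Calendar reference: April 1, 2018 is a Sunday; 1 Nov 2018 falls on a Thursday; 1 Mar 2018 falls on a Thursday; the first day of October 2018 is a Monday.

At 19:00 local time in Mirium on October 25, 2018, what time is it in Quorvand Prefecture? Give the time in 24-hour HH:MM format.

1 April 2018 is a Sunday, so the first Saturday is April 7 and the second is April 14.
1 November 2018 is a Thursday, so the first Sunday is November 4 and the fourth is November 25.
Daylight saving runs 14 April – 25 November; October 25, 2018 is inside that window, so Mirium is at UTC+04:00.
19:00 Mirium − 4h = 15:00 UTC.
1 March 2018 is a Thursday, so Saturdays fall on 3, 10, 17, 24, 31; the last is March 31.
1 October 2018 is a Monday, so the first Saturday is October 6 and the fourth is October 27.
At the standard offset (UTC−04:00), 15:00 UTC − 4h = 11:00 Quorvand Prefecture standard time.
Daylight saving runs 31 March – 27 October; the standard-time date in Quorvand Prefecture, October 25, 2018, is inside that window, so Quorvand Prefecture is at UTC−03:00.
15:00 UTC − 3h = 12:00 Quorvand Prefecture.

12:00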